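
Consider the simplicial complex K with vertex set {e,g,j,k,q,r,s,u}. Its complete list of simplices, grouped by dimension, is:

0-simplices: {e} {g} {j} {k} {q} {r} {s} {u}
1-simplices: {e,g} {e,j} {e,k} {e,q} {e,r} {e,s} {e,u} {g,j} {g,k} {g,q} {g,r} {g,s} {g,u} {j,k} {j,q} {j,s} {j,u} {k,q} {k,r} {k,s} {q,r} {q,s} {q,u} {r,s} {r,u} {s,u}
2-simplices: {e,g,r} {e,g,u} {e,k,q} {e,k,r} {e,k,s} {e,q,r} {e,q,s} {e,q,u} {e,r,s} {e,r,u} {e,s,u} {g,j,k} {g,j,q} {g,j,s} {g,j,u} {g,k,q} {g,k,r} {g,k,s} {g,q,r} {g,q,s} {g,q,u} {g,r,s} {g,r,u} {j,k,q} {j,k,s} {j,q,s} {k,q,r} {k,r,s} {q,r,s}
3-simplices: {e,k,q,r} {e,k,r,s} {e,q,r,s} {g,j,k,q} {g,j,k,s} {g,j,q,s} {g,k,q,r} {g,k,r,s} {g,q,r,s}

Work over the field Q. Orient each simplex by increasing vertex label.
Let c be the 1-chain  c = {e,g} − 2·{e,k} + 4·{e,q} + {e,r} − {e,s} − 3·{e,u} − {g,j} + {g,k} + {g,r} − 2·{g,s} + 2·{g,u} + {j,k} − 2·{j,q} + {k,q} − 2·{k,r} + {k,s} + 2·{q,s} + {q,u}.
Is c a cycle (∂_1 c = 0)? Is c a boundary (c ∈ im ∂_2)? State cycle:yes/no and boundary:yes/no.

cycle:yes boundary:yes

n_0=8 n_1=26 n_2=29 n_3=9  [Q]
∂1: piv[eg,ej,ek,eq,er,es,eu] rk=7  ker:gj,gk,gq,gr,gs,gu,jk,jq,js,ju,kq,kr,ks,qr,qs,qu,rs,ru,su
∂2: piv[egr,egu,ekq,ekr,eks,eqr,eqs,equ,ers,eru,esu,gjk,gjq,gjs,gju,gkq,gkr,gks] rk=18  ker:gqr,gqs,gqu,grs,gru,jkq,jks,jqs,kqr,krs,qrs
∂3: piv[ekqr,ekrs,eqrs,gjkq,gjks,gjqs,gkqr,gkrs,gqrs] rk=9
∂1c = 0
c vs im∂2: reduces to 0 ⇒ boundary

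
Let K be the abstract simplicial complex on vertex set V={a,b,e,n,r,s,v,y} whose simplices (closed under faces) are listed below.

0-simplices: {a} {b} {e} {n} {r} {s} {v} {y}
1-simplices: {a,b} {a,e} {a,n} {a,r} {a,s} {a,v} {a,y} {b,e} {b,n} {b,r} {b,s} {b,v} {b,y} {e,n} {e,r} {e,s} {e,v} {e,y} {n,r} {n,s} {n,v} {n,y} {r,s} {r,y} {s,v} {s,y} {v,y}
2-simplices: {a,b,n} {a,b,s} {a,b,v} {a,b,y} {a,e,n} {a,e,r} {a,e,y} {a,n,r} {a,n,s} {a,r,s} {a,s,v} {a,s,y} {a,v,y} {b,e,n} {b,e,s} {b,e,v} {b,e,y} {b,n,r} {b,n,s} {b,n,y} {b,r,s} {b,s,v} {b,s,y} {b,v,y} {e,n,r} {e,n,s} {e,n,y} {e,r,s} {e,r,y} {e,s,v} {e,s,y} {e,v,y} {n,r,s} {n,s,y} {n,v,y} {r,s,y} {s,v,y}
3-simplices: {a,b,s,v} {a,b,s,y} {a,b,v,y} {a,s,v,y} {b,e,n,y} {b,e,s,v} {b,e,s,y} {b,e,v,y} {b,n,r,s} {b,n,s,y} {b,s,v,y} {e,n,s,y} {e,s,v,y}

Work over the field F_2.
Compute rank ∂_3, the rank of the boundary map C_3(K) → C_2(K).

rank∂_3=11

n_0=8 n_1=27 n_2=37 n_3=13  [Z2]
∂1: piv[ab,ae,an,ar,as,av,ay] rk=7  ker:be,bn,br,bs,bv,by,en,er,es,ev,ey,nr,ns,nv,ny,rs,ry,sv,sy,vy
∂2: piv[abn,abs,abv,aby,aen,aer,aey,anr,ans,ars,asv,asy,avy,ben,bes,bev,bnr,bny,ery,nvy] rk=20  ker:bey,bns,brs,bsv,bsy,bvy,enr,ens,eny,ers,esv,esy,evy,nrs,nsy,rsy,svy
∂3: piv[absv,absy,abvy,asvy,beny,besv,besy,bevy,bnrs,bnsy,ensy] rk=11  ker:bsvy,esvy
rk∂_3=11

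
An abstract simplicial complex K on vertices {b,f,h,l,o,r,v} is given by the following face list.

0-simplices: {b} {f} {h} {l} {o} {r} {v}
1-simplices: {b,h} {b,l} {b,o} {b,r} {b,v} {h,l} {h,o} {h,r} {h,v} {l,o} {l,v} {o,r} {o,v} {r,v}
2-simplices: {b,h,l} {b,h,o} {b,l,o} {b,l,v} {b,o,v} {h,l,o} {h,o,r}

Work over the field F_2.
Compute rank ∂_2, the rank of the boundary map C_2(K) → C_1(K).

n_0=7 n_1=14 n_2=7  [Z2]
∂1: piv[bh,bl,bo,br,bv] rk=5  ker:hl,ho,hr,hv,lo,lv,or,ov,rv
∂2: piv[bhl,bho,blo,blv,bov,hor] rk=6  ker:hlo
rk∂_2=6

rank∂_2=6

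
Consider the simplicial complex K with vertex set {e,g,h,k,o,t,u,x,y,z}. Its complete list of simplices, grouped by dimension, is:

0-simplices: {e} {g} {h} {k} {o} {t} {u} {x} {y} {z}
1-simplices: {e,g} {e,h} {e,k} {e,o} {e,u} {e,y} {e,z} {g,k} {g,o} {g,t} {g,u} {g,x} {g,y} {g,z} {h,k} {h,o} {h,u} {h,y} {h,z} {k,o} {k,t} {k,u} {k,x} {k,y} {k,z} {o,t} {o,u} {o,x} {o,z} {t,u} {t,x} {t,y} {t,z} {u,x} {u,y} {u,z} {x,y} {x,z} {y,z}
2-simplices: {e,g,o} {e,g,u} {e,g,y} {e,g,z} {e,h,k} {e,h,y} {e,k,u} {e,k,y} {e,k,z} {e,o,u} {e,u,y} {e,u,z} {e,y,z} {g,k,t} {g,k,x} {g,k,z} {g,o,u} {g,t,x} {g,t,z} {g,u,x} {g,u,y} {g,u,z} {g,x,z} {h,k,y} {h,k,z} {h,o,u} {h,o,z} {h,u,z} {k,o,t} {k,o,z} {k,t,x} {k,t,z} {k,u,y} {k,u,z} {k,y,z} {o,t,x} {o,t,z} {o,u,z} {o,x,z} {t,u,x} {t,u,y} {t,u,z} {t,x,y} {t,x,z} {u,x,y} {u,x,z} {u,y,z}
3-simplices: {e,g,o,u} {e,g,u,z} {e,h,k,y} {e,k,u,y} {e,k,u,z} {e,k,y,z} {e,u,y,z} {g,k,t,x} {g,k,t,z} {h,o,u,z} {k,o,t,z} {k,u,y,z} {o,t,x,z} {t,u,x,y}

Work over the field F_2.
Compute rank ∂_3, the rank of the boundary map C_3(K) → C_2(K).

n_0=10 n_1=39 n_2=47 n_3=14  [Z2]
∂1: piv[eg,eh,ek,eo,eu,ey,ez,gt,gx] rk=9  ker:gk,go,gu,gy,gz,hk,ho,hu,hy,hz,ko,kt,ku,kx,ky,kz,ot,ou,ox,oz,tu,tx,ty,tz,ux,uy,uz,xy,xz,yz
∂2: piv[ego,egu,egy,egz,ehk,ehy,eku,eky,ekz,eou,euy,euz,eyz,gkt,gkx,gkz,gtx,gtz,gux,gxz,hkz,hou,hoz,huz,kot,koz,otx,tux,tuy,txy] rk=30  ker:gou,guy,guz,hky,ktx,ktz,kuy,kuz,kyz,otz,ouz,oxz,tuz,txz,uxy,uxz,uyz
∂3: piv[egou,eguz,ehky,ekuy,ekuz,ekyz,euyz,gktx,gktz,houz,kotz,otxz,tuxy] rk=13  ker:kuyz
rk∂_3=13

rank∂_3=13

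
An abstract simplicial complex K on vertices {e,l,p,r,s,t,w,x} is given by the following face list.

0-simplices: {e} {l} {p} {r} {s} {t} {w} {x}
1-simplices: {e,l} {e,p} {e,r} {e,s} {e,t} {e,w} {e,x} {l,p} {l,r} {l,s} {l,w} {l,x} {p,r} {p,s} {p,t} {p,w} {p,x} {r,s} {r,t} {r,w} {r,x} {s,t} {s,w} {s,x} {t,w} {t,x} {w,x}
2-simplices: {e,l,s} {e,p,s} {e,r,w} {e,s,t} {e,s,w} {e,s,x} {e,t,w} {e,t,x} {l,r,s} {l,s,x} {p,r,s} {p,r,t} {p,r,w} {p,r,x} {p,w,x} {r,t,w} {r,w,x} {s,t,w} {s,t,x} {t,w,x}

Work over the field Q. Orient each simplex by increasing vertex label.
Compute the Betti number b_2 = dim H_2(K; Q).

b_2=3

n_0=8 n_1=27 n_2=20  [Q]
∂1: piv[el,ep,er,es,et,ew,ex] rk=7  ker:lp,lr,ls,lw,lx,pr,ps,pt,pw,px,rs,rt,rw,rx,st,sw,sx,tw,tx,wx
∂2: piv[els,eps,erw,est,esw,esx,etw,etx,lrs,lsx,prs,prt,prw,prx,pwx,rtw,twx] rk=17  ker:rwx,stw,stx
b_2=(20−17)−0=3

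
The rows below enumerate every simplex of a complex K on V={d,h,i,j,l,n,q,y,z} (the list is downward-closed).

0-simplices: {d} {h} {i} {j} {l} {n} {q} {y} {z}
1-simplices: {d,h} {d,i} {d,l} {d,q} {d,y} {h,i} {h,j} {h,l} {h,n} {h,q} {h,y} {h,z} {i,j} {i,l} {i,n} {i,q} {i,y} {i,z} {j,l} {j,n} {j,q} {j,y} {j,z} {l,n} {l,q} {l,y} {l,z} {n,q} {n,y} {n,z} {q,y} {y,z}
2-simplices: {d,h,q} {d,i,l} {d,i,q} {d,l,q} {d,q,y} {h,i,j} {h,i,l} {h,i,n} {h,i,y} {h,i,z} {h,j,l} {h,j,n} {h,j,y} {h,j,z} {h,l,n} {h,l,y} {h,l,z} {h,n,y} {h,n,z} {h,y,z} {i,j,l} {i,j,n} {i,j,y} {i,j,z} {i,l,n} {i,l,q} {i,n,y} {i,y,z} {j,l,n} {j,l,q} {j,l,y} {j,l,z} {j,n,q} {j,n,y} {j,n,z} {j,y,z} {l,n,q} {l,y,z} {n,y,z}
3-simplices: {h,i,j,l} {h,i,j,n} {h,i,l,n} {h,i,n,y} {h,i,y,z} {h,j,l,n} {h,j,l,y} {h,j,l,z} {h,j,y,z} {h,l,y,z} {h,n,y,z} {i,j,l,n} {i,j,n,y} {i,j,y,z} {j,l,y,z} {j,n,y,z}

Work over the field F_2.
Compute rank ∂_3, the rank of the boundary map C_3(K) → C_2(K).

n_0=9 n_1=32 n_2=39 n_3=16  [Z2]
∂1: piv[dh,di,dl,dq,dy,hj,hn,hz] rk=8  ker:hi,hl,hq,hy,ij,il,in,iq,iy,iz,jl,jn,jq,jy,jz,ln,lq,ly,lz,nq,ny,nz,qy,yz
∂2: piv[dhq,dil,diq,dlq,dqy,hij,hil,hin,hiy,hiz,hjl,hjn,hjy,hjz,hln,hly,hlz,hny,hnz,hyz,jlq,jnq] rk=22  ker:ijl,ijn,ijy,ijz,iln,ilq,iny,iyz,jln,jly,jlz,jny,jnz,jyz,lnq,lyz,nyz
∂3: piv[hijl,hijn,hiln,hiny,hiyz,hjln,hjly,hjlz,hjyz,hlyz,hnyz,ijny,ijyz,jnyz] rk=14  ker:ijln,jlyz
rk∂_3=14

rank∂_3=14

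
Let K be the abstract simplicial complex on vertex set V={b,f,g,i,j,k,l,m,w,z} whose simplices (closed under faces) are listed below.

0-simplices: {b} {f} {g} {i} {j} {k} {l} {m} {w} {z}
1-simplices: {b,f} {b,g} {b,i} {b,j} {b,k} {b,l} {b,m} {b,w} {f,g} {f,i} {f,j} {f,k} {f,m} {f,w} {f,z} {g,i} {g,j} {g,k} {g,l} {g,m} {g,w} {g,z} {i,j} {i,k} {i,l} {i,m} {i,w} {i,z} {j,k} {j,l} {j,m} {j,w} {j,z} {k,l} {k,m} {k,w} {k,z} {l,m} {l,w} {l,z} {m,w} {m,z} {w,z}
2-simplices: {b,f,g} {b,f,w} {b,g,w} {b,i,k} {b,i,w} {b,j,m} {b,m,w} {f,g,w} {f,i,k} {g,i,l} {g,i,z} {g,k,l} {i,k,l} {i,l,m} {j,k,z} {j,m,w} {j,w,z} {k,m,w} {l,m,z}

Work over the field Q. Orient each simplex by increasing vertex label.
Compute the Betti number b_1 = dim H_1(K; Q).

b_1=16

n_0=10 n_1=43 n_2=19  [Q]
∂1: piv[bf,bg,bi,bj,bk,bl,bm,bw,fz] rk=9  ker:fg,fi,fj,fk,fm,fw,gi,gj,gk,gl,gm,gw,gz,ij,ik,il,im,iw,iz,jk,jl,jm,jw,jz,kl,km,kw,kz,lm,lw,lz,mw,mz,wz
∂2: piv[bfg,bfw,bgw,bik,biw,bjm,bmw,fik,gil,giz,gkl,ikl,ilm,jkz,jmw,jwz,kmw,lmz] rk=18  ker:fgw
b_1=(43−9)−18=16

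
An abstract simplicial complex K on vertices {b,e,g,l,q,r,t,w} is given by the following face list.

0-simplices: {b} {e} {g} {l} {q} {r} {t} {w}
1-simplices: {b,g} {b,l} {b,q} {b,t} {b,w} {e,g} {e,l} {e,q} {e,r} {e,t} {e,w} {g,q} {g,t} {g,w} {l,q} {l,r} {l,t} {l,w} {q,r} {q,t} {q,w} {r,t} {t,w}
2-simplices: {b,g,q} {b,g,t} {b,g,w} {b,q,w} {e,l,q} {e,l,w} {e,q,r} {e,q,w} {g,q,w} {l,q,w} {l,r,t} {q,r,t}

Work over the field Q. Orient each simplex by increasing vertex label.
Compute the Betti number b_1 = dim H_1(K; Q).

b_1=6

n_0=8 n_1=23 n_2=12  [Q]
∂1: piv[bg,bl,bq,bt,bw,eg,er] rk=7  ker:el,eq,et,ew,gq,gt,gw,lq,lr,lt,lw,qr,qt,qw,rt,tw
∂2: piv[bgq,bgt,bgw,bqw,elq,elw,eqr,eqw,lrt,qrt] rk=10  ker:gqw,lqw
b_1=(23−7)−10=6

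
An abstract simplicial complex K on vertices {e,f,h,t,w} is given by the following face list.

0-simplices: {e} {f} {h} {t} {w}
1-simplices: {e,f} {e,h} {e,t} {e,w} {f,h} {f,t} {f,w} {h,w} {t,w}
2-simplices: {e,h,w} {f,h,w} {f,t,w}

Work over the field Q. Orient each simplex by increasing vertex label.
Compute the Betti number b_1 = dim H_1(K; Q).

n_0=5 n_1=9 n_2=3  [Q]
∂1: piv[ef,eh,et,ew] rk=4  ker:fh,ft,fw,hw,tw
∂2: piv[ehw,fhw,ftw] rk=3
b_1=(9−4)−3=2

b_1=2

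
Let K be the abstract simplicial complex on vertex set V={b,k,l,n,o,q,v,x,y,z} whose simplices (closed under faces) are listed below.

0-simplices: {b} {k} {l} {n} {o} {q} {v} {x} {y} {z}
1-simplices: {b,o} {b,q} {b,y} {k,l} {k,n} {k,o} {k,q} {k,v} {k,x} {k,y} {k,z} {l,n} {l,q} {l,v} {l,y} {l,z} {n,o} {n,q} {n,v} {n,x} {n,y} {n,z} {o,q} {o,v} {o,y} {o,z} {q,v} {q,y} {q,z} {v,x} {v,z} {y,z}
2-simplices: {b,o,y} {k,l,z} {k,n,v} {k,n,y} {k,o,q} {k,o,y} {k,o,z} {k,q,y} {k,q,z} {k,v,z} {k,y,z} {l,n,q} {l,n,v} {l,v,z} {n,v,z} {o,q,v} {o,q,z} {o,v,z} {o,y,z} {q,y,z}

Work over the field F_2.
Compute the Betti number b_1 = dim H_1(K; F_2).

n_0=10 n_1=32 n_2=20  [Z2]
∂1: piv[bo,bq,by,kl,kn,ko,kv,kx,kz] rk=9  ker:kq,ky,ln,lq,lv,ly,lz,no,nq,nv,nx,ny,nz,oq,ov,oy,oz,qv,qy,qz,vx,vz,yz
∂2: piv[boy,klz,knv,kny,koq,koy,koz,kqy,kqz,kvz,kyz,lnq,lnv,lvz,nvz,oqv,ovz] rk=17  ker:oqz,oyz,qyz
b_1=(32−9)−17=6

b_1=6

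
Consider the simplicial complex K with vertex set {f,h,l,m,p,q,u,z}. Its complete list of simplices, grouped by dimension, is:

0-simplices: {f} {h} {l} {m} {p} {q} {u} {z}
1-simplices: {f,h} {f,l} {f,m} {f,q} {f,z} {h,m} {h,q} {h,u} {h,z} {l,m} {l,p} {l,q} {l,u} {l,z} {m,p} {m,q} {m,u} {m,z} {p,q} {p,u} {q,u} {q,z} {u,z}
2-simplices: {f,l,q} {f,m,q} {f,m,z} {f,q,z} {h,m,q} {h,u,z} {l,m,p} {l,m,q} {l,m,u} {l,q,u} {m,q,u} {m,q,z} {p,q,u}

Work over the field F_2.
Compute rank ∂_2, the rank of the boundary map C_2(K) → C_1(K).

n_0=8 n_1=23 n_2=13  [Z2]
∂1: piv[fh,fl,fm,fq,fz,hu,lp] rk=7  ker:hm,hq,hz,lm,lq,lu,lz,mp,mq,mu,mz,pq,pu,qu,qz,uz
∂2: piv[flq,fmq,fmz,fqz,hmq,huz,lmp,lmq,lmu,lqu,pqu] rk=11  ker:mqu,mqz
rk∂_2=11

rank∂_2=11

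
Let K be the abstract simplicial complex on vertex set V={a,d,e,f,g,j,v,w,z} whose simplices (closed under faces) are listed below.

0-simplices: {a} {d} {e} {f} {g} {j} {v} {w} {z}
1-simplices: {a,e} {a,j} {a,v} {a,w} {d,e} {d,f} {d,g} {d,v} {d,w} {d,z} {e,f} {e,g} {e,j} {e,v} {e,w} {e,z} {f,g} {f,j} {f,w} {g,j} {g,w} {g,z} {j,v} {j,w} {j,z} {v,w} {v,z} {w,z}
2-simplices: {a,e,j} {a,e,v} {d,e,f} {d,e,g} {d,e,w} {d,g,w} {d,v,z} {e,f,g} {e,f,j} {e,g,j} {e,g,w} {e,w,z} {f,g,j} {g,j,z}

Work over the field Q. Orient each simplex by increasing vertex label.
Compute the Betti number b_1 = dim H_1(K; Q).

b_1=8

n_0=9 n_1=28 n_2=14  [Q]
∂1: piv[ae,aj,av,aw,de,df,dg,dz] rk=8  ker:dv,dw,ef,eg,ej,ev,ew,ez,fg,fj,fw,gj,gw,gz,jv,jw,jz,vw,vz,wz
∂2: piv[aej,aev,def,deg,dew,dgw,dvz,efg,efj,egj,ewz,gjz] rk=12  ker:egw,fgj
b_1=(28−8)−12=8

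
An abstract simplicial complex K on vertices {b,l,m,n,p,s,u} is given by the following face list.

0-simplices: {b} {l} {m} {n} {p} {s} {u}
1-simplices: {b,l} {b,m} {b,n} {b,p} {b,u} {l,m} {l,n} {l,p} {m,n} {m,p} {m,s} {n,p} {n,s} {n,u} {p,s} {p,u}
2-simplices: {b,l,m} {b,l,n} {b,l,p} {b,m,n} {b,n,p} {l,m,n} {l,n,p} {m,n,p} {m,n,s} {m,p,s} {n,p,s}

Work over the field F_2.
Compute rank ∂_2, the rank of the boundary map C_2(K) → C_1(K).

n_0=7 n_1=16 n_2=11  [Z2]
∂1: piv[bl,bm,bn,bp,bu,ms] rk=6  ker:lm,ln,lp,mn,mp,np,ns,nu,ps,pu
∂2: piv[blm,bln,blp,bmn,bnp,mnp,mns,mps] rk=8  ker:lmn,lnp,nps
rk∂_2=8

rank∂_2=8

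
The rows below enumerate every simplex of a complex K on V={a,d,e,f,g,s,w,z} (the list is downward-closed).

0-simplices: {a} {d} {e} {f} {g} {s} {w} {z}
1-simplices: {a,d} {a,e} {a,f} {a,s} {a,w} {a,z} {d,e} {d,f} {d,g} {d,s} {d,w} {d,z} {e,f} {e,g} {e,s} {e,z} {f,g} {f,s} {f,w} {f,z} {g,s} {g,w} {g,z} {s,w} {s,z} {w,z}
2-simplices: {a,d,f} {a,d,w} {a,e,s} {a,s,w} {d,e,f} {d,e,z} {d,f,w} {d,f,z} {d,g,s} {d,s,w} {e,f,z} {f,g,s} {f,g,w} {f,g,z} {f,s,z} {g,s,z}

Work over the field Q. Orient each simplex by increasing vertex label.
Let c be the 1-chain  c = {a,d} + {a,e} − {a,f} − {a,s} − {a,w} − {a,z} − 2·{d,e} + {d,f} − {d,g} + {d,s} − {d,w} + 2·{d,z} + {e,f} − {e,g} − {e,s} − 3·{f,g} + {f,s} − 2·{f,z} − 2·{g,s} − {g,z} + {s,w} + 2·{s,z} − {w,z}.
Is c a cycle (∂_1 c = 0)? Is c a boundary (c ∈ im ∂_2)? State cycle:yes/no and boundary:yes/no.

cycle:no boundary:no

n_0=8 n_1=26 n_2=16  [Q]
∂1: piv[ad,ae,af,as,aw,az,dg] rk=7  ker:de,df,ds,dw,dz,ef,eg,es,ez,fg,fs,fw,fz,gs,gw,gz,sw,sz,wz
∂2: piv[adf,adw,aes,asw,def,dez,dfw,dfz,dgs,dsw,fgs,fgw,fgz,fsz] rk=14  ker:efz,gsz
∂1c = 2·{a} + {d} + 5·{f} − 2·{g} − 5·{s} − {z}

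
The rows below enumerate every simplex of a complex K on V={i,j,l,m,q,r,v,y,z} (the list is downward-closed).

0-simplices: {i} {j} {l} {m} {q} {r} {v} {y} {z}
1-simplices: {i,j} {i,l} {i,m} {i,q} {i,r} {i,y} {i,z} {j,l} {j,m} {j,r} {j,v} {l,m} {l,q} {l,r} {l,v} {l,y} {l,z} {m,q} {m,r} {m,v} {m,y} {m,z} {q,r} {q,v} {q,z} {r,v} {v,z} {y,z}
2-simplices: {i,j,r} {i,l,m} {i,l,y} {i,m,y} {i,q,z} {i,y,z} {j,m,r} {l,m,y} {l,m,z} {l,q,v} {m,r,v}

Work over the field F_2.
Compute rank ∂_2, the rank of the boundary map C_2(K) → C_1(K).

rank∂_2=10

n_0=9 n_1=28 n_2=11  [Z2]
∂1: piv[ij,il,im,iq,ir,iy,iz,jv] rk=8  ker:jl,jm,jr,lm,lq,lr,lv,ly,lz,mq,mr,mv,my,mz,qr,qv,qz,rv,vz,yz
∂2: piv[ijr,ilm,ily,imy,iqz,iyz,jmr,lmz,lqv,mrv] rk=10  ker:lmy
rk∂_2=10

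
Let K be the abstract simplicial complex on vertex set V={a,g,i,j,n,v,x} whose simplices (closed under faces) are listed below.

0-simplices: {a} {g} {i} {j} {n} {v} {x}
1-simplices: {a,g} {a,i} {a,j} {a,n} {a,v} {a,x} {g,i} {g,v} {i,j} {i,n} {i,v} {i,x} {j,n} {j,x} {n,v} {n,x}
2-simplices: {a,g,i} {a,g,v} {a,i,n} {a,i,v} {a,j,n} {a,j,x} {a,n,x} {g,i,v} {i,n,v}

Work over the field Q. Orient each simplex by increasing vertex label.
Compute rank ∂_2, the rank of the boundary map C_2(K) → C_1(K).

n_0=7 n_1=16 n_2=9  [Q]
∂1: piv[ag,ai,aj,an,av,ax] rk=6  ker:gi,gv,ij,in,iv,ix,jn,jx,nv,nx
∂2: piv[agi,agv,ain,aiv,ajn,ajx,anx,inv] rk=8  ker:giv
rk∂_2=8

rank∂_2=8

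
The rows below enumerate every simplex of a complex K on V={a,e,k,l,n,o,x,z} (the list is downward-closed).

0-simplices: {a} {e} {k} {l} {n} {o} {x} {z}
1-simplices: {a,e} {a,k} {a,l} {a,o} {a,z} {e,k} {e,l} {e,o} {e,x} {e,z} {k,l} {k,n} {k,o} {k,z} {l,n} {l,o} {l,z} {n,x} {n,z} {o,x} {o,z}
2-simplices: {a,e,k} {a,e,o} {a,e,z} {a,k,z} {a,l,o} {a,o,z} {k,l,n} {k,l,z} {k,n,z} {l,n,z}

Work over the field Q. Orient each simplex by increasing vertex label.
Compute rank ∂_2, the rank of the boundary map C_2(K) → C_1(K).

rank∂_2=9

n_0=8 n_1=21 n_2=10  [Q]
∂1: piv[ae,ak,al,ao,az,ex,kn] rk=7  ker:ek,el,eo,ez,kl,ko,kz,ln,lo,lz,nx,nz,ox,oz
∂2: piv[aek,aeo,aez,akz,alo,aoz,kln,klz,knz] rk=9  ker:lnz
rk∂_2=9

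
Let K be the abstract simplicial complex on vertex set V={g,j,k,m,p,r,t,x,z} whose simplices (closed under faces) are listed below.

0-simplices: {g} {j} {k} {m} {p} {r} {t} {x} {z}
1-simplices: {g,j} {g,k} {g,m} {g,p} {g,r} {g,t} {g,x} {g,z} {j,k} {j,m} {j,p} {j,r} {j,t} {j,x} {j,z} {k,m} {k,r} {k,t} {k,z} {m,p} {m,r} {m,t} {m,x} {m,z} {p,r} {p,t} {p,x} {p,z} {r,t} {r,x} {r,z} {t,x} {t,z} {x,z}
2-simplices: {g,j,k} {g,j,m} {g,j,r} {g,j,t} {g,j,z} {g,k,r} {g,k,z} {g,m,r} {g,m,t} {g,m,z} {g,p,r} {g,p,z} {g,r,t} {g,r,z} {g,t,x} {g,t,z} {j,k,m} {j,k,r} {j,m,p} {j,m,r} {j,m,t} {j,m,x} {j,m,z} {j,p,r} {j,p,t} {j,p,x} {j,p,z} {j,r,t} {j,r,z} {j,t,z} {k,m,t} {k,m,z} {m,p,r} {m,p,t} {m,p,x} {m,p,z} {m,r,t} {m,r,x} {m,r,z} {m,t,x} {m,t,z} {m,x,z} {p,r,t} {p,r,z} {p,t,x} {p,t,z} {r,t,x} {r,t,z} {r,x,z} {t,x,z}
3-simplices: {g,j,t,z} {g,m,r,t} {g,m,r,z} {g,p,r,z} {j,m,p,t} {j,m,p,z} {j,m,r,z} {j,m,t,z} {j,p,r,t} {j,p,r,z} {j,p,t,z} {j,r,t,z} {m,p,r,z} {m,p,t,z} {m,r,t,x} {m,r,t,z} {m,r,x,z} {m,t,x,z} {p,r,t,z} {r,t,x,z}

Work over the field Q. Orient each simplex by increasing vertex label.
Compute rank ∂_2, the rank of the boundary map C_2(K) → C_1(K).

rank∂_2=26

n_0=9 n_1=34 n_2=50 n_3=20  [Q]
∂1: piv[gj,gk,gm,gp,gr,gt,gx,gz] rk=8  ker:jk,jm,jp,jr,jt,jx,jz,km,kr,kt,kz,mp,mr,mt,mx,mz,pr,pt,px,pz,rt,rx,rz,tx,tz,xz
∂2: piv[gjk,gjm,gjr,gjt,gjz,gkr,gkz,gmr,gmt,gmz,gpr,gpz,grt,grz,gtx,gtz,jkm,jmp,jmx,jpr,jpt,jpx,kmt,mrx,mtx,mxz] rk=26  ker:jkr,jmr,jmt,jmz,jpz,jrt,jrz,jtz,kmz,mpr,mpt,mpx,mpz,mrt,mrz,mtz,prt,prz,ptx,ptz,rtx,rtz,rxz,txz
∂3: piv[gjtz,gmrt,gmrz,gprz,jmpt,jmpz,jmrz,jmtz,jprt,jprz,jptz,jrtz,mprz,mrtx,mrtz,mrxz,mtxz] rk=17  ker:mptz,prtz,rtxz
rk∂_2=26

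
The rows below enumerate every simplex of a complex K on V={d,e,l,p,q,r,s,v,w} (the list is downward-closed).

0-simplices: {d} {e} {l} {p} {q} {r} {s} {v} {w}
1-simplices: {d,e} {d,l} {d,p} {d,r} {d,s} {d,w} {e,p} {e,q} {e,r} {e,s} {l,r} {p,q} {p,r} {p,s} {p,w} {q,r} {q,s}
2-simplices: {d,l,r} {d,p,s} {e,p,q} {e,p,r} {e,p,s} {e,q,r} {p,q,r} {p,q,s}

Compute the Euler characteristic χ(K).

χ(K)=0

n_0=9 n_1=17 n_2=8
χ=+9−17+8=0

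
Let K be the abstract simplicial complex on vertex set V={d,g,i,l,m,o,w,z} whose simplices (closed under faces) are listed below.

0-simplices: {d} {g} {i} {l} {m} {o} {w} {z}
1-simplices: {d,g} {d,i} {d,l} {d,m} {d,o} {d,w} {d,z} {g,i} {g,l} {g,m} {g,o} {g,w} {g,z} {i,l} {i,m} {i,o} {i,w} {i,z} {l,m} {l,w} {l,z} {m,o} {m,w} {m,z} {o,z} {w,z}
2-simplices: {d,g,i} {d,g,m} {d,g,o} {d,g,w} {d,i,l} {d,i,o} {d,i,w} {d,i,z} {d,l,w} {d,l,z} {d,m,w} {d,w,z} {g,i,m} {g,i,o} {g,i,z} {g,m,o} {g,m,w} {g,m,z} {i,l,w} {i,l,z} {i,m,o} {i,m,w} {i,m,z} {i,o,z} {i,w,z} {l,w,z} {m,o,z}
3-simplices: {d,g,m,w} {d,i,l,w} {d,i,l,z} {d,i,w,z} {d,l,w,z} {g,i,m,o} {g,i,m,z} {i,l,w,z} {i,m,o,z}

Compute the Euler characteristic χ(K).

χ(K)=0

n_0=8 n_1=26 n_2=27 n_3=9
χ=+8−26+27−9=0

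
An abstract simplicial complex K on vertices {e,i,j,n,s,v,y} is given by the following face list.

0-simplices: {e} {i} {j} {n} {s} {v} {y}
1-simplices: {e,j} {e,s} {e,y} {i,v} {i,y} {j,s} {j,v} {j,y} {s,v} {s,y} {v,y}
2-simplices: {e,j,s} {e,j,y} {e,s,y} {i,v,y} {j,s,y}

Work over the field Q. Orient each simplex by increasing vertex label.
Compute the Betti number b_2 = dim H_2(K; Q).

b_2=1

n_0=7 n_1=11 n_2=5  [Q]
∂1: piv[ej,es,ey,iv,iy] rk=5  ker:js,jv,jy,sv,sy,vy
∂2: piv[ejs,ejy,esy,ivy] rk=4  ker:jsy
b_2=(5−4)−0=1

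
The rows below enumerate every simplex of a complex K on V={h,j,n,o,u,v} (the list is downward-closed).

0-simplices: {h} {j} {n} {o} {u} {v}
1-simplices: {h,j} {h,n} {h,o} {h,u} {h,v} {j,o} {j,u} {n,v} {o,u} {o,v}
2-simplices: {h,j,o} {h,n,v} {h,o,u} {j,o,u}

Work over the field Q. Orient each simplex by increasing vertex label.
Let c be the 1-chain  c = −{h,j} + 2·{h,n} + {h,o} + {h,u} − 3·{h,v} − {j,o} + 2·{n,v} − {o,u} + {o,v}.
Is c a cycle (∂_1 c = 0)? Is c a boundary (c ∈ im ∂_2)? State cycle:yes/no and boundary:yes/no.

cycle:yes boundary:no

n_0=6 n_1=10 n_2=4  [Q]
∂1: piv[hj,hn,ho,hu,hv] rk=5  ker:jo,ju,nv,ou,ov
∂2: piv[hjo,hnv,hou,jou] rk=4
∂1c = 0
c vs im∂2: residual ≠ 0 ⇒ not boundary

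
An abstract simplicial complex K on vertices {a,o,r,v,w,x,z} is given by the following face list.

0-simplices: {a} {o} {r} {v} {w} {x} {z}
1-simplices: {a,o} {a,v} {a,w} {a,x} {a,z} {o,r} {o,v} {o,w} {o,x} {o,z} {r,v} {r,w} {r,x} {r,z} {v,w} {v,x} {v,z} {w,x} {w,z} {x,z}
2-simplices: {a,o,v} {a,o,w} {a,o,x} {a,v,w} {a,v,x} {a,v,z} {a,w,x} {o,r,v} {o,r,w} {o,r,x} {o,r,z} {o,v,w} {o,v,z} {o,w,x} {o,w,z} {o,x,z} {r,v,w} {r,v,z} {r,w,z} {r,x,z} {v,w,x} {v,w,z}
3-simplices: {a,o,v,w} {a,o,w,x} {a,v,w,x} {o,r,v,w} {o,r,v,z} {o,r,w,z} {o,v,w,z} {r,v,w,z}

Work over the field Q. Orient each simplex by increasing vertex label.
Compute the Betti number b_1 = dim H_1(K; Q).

n_0=7 n_1=20 n_2=22 n_3=8  [Q]
∂1: piv[ao,av,aw,ax,az,or] rk=6  ker:ov,ow,ox,oz,rv,rw,rx,rz,vw,vx,vz,wx,wz,xz
∂2: piv[aov,aow,aox,avw,avx,avz,awx,orv,orw,orx,orz,ovz,owz,oxz] rk=14  ker:ovw,owx,rvw,rvz,rwz,rxz,vwx,vwz
∂3: piv[aovw,aowx,avwx,orvw,orvz,orwz,ovwz] rk=7  ker:rvwz
b_1=(20−6)−14=0

b_1=0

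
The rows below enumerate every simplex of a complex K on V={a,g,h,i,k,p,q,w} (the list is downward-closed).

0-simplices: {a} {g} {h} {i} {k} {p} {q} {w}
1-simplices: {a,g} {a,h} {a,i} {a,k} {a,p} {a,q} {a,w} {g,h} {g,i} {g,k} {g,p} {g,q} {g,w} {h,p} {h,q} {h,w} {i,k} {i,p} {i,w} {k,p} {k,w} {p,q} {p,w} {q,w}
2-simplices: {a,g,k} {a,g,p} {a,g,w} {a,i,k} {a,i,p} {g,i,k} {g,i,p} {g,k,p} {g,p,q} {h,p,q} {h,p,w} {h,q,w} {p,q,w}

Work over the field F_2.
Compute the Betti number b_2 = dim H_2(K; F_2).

b_2=2

n_0=8 n_1=24 n_2=13  [Z2]
∂1: piv[ag,ah,ai,ak,ap,aq,aw] rk=7  ker:gh,gi,gk,gp,gq,gw,hp,hq,hw,ik,ip,iw,kp,kw,pq,pw,qw
∂2: piv[agk,agp,agw,aik,aip,gik,gkp,gpq,hpq,hpw,hqw] rk=11  ker:gip,pqw
b_2=(13−11)−0=2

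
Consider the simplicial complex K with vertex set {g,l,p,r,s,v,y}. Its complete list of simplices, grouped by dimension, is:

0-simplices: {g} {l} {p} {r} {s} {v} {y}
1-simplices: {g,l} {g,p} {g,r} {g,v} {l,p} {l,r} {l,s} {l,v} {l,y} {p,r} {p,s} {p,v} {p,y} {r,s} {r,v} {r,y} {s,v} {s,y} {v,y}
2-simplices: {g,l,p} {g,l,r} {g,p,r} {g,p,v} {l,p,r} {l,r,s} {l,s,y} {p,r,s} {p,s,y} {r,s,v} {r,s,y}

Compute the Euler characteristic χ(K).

n_0=7 n_1=19 n_2=11
χ=+7−19+11=-1

χ(K)=-1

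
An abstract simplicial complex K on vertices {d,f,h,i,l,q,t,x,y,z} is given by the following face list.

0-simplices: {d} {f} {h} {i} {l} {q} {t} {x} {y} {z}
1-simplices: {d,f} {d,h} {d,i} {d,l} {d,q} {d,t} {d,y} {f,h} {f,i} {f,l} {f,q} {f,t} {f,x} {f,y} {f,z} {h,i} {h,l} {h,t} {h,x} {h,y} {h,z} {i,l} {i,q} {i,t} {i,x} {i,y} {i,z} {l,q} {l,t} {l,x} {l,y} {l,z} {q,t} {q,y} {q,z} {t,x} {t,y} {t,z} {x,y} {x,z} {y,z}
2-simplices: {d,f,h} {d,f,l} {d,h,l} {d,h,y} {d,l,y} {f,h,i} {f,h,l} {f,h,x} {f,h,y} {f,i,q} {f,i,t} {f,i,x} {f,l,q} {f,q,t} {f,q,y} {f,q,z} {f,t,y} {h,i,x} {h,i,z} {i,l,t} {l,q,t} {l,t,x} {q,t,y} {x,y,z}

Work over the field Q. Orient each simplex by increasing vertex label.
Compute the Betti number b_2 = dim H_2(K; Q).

b_2=3

n_0=10 n_1=41 n_2=24  [Q]
∂1: piv[df,dh,di,dl,dq,dt,dy,fx,fz] rk=9  ker:fh,fi,fl,fq,ft,fy,hi,hl,ht,hx,hy,hz,il,iq,it,ix,iy,iz,lq,lt,lx,ly,lz,qt,qy,qz,tx,ty,tz,xy,xz,yz
∂2: piv[dfh,dfl,dhl,dhy,dly,fhi,fhx,fhy,fiq,fit,fix,flq,fqt,fqy,fqz,fty,hiz,ilt,lqt,ltx,xyz] rk=21  ker:fhl,hix,qty
b_2=(24−21)−0=3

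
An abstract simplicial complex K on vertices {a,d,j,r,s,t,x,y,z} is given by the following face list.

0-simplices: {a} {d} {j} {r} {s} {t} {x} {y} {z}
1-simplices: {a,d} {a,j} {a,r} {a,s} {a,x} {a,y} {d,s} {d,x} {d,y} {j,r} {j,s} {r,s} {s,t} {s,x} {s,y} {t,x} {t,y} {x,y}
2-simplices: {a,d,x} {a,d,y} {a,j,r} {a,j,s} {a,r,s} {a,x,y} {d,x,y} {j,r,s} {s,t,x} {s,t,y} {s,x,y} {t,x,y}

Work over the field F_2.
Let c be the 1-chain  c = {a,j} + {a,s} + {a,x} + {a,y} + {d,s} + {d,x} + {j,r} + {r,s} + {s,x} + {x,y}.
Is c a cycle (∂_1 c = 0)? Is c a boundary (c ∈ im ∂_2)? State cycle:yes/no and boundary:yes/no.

cycle:yes boundary:no

n_0=9 n_1=18 n_2=12  [Z2]
∂1: piv[ad,aj,ar,as,ax,ay,st] rk=7  ker:ds,dx,dy,jr,js,rs,sx,sy,tx,ty,xy
∂2: piv[adx,ady,ajr,ajs,ars,axy,stx,sty,sxy] rk=9  ker:dxy,jrs,txy
∂1c = 0
c vs im∂2: residual ≠ 0 ⇒ not boundary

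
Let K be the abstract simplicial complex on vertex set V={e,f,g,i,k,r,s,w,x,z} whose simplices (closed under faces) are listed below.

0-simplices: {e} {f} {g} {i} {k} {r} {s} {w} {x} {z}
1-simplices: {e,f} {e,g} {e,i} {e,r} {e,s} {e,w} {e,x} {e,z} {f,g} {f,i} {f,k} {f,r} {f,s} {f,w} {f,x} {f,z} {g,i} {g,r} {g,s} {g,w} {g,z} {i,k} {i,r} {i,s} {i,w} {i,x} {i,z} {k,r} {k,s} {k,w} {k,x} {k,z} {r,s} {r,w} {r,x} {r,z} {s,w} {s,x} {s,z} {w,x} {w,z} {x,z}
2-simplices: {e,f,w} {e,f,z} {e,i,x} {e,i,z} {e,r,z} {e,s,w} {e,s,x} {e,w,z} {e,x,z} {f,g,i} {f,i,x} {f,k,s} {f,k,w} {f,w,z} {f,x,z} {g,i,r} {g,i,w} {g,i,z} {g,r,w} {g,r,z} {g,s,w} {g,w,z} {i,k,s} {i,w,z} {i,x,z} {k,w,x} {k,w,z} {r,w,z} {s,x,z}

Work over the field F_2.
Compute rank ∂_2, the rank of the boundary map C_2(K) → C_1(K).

rank∂_2=25

n_0=10 n_1=42 n_2=29  [Z2]
∂1: piv[ef,eg,ei,er,es,ew,ex,ez,fk] rk=9  ker:fg,fi,fr,fs,fw,fx,fz,gi,gr,gs,gw,gz,ik,ir,is,iw,ix,iz,kr,ks,kw,kx,kz,rs,rw,rx,rz,sw,sx,sz,wx,wz,xz
∂2: piv[efw,efz,eix,eiz,erz,esw,esx,ewz,exz,fgi,fix,fks,fkw,fxz,gir,giw,giz,grw,grz,gsw,gwz,iks,kwx,kwz,sxz] rk=25  ker:fwz,iwz,ixz,rwz
rk∂_2=25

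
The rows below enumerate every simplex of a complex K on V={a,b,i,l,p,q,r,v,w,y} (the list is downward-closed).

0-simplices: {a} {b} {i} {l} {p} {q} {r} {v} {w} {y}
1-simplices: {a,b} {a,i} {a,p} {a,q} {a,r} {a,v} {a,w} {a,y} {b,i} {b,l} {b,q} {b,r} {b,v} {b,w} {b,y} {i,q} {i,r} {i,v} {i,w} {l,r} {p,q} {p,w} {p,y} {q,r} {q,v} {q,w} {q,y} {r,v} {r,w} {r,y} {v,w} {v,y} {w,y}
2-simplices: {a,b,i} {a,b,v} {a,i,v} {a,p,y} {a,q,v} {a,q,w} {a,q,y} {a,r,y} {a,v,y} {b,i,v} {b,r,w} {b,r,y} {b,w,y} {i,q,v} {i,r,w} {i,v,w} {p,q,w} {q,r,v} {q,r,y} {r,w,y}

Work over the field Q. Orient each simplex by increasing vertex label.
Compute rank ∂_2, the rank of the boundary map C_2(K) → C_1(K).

n_0=10 n_1=33 n_2=20  [Q]
∂1: piv[ab,ai,ap,aq,ar,av,aw,ay,bl] rk=9  ker:bi,bq,br,bv,bw,by,iq,ir,iv,iw,lr,pq,pw,py,qr,qv,qw,qy,rv,rw,ry,vw,vy,wy
∂2: piv[abi,abv,aiv,apy,aqv,aqw,aqy,ary,avy,brw,bry,bwy,iqv,irw,ivw,pqw,qrv,qry] rk=18  ker:biv,rwy
rk∂_2=18

rank∂_2=18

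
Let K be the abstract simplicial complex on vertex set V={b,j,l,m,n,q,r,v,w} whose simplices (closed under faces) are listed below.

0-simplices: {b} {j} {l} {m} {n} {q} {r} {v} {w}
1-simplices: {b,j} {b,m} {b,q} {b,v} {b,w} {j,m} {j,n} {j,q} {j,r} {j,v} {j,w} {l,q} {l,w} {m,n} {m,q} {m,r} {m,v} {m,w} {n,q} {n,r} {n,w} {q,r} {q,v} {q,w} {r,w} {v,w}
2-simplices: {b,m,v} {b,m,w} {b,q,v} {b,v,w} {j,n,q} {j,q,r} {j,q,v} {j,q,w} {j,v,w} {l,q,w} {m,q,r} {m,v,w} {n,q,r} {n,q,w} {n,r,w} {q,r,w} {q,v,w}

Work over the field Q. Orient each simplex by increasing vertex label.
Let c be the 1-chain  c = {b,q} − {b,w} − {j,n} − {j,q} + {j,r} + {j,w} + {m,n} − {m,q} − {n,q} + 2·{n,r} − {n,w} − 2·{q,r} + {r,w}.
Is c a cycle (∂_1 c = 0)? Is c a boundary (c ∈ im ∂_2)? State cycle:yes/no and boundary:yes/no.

cycle:yes boundary:no

n_0=9 n_1=26 n_2=17  [Q]
∂1: piv[bj,bm,bq,bv,bw,jn,jr,lq] rk=8  ker:jm,jq,jv,jw,lw,mn,mq,mr,mv,mw,nq,nr,nw,qr,qv,qw,rw,vw
∂2: piv[bmv,bmw,bqv,bvw,jnq,jqr,jqv,jqw,jvw,lqw,mqr,nqr,nqw,nrw] rk=14  ker:mvw,qrw,qvw
∂1c = 0
c vs im∂2: residual ≠ 0 ⇒ not boundary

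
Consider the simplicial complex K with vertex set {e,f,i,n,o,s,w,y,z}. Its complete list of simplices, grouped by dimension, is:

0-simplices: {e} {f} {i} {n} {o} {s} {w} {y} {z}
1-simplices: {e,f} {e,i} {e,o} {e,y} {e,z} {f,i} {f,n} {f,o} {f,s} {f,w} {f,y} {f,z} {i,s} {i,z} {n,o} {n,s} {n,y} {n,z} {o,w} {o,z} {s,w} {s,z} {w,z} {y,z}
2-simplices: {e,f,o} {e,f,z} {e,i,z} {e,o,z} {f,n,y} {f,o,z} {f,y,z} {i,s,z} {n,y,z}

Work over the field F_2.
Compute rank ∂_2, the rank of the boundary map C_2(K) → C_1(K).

n_0=9 n_1=24 n_2=9  [Z2]
∂1: piv[ef,ei,eo,ey,ez,fn,fs,fw] rk=8  ker:fi,fo,fy,fz,is,iz,no,ns,ny,nz,ow,oz,sw,sz,wz,yz
∂2: piv[efo,efz,eiz,eoz,fny,fyz,isz,nyz] rk=8  ker:foz
rk∂_2=8

rank∂_2=8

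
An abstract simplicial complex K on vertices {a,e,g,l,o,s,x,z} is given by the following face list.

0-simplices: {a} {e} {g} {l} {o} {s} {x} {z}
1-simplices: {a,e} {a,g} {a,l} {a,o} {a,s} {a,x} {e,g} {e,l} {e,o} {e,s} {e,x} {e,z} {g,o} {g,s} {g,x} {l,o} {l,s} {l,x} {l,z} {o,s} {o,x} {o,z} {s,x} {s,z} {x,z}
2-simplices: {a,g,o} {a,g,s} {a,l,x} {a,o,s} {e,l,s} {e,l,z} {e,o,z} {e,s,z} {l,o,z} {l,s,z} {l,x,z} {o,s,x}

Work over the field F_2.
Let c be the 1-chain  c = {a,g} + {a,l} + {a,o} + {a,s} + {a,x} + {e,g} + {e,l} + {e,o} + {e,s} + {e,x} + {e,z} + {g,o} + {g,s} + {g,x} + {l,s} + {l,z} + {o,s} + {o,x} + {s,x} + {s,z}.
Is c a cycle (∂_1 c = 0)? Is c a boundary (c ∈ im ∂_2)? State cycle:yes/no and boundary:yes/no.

n_0=8 n_1=25 n_2=12  [Z2]
∂1: piv[ae,ag,al,ao,as,ax,ez] rk=7  ker:eg,el,eo,es,ex,go,gs,gx,lo,ls,lx,lz,os,ox,oz,sx,sz,xz
∂2: piv[ago,ags,alx,aos,els,elz,eoz,esz,loz,lxz,osx] rk=11  ker:lsz
∂1c = {a} + {g} + {o} + {s} + {x} + {z}

cycle:no boundary:no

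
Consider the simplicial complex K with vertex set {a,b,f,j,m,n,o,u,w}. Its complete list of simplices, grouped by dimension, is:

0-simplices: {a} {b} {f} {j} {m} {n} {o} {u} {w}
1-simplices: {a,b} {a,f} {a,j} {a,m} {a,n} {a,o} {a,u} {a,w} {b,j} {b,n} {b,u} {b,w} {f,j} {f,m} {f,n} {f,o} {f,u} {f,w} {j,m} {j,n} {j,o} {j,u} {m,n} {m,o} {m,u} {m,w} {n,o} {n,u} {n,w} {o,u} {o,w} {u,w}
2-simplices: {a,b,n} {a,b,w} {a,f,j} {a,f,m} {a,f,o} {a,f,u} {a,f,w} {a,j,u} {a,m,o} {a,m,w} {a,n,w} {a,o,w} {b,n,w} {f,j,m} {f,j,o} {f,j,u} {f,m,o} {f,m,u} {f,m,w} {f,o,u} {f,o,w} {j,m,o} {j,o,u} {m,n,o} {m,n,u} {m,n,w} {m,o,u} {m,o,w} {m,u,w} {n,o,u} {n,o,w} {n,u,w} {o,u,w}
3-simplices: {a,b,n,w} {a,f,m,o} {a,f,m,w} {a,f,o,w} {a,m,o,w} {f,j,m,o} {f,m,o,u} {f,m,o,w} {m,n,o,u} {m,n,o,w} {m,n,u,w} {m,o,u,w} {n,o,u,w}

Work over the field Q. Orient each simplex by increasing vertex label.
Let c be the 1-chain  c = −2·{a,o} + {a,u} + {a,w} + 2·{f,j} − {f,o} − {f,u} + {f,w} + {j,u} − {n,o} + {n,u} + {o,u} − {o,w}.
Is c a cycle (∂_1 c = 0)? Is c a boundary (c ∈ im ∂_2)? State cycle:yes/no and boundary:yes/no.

n_0=9 n_1=32 n_2=33 n_3=13  [Q]
∂1: piv[ab,af,aj,am,an,ao,au,aw] rk=8  ker:bj,bn,bu,bw,fj,fm,fn,fo,fu,fw,jm,jn,jo,ju,mn,mo,mu,mw,no,nu,nw,ou,ow,uw
∂2: piv[abn,abw,afj,afm,afo,afu,afw,aju,amo,amw,anw,aow,fjm,fjo,fmu,fou,mno,mnu,mnw,muw] rk=20  ker:bnw,fju,fmo,fmw,fow,jmo,jou,mou,mow,nou,now,nuw,ouw
∂3: piv[abnw,afmo,afmw,afow,amow,fjmo,fmou,mnou,mnow,mnuw,mouw] rk=11  ker:fmow,nouw
∂1c = −{f} + {j} − 4·{o} + 3·{u} + {w}

cycle:no boundary:no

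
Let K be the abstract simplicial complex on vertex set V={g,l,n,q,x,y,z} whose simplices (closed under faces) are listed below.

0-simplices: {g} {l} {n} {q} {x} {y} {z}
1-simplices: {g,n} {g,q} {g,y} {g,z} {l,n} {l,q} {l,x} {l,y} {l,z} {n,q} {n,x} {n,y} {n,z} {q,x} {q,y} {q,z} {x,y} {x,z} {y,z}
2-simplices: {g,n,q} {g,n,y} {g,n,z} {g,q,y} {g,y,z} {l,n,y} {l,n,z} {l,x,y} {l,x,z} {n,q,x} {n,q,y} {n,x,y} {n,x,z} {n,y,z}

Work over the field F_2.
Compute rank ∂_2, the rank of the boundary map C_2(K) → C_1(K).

rank∂_2=11

n_0=7 n_1=19 n_2=14  [Z2]
∂1: piv[gn,gq,gy,gz,ln,lx] rk=6  ker:lq,ly,lz,nq,nx,ny,nz,qx,qy,qz,xy,xz,yz
∂2: piv[gnq,gny,gnz,gqy,gyz,lny,lnz,lxy,lxz,nqx,nxy] rk=11  ker:nqy,nxz,nyz
rk∂_2=11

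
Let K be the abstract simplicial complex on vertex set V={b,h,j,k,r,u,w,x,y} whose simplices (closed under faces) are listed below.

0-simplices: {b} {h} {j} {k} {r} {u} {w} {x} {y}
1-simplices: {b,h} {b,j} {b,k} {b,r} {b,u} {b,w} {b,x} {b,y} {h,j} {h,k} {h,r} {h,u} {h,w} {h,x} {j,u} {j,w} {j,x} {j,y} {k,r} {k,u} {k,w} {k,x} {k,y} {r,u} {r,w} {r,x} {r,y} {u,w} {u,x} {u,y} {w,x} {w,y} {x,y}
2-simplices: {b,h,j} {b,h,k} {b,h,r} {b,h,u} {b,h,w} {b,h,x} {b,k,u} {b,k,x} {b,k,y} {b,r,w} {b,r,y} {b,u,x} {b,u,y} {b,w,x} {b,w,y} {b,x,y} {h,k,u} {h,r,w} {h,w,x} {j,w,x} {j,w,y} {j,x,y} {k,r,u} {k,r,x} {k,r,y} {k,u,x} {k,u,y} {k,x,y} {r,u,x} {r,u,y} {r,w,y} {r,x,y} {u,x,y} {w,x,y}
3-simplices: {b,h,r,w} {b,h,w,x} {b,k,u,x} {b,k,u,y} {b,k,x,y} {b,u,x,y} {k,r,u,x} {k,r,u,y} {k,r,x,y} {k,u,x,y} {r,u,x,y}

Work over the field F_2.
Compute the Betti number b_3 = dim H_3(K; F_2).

b_3=2

n_0=9 n_1=33 n_2=34 n_3=11  [Z2]
∂1: piv[bh,bj,bk,br,bu,bw,bx,by] rk=8  ker:hj,hk,hr,hu,hw,hx,ju,jw,jx,jy,kr,ku,kw,kx,ky,ru,rw,rx,ry,uw,ux,uy,wx,wy,xy
∂2: piv[bhj,bhk,bhr,bhu,bhw,bhx,bku,bkx,bky,brw,bry,bux,buy,bwx,bwy,bxy,jwx,jwy,kru,krx,kry] rk=21  ker:hku,hrw,hwx,jxy,kux,kuy,kxy,rux,ruy,rwy,rxy,uxy,wxy
∂3: piv[bhrw,bhwx,bkux,bkuy,bkxy,buxy,krux,kruy,krxy] rk=9  ker:kuxy,ruxy
b_3=(11−9)−0=2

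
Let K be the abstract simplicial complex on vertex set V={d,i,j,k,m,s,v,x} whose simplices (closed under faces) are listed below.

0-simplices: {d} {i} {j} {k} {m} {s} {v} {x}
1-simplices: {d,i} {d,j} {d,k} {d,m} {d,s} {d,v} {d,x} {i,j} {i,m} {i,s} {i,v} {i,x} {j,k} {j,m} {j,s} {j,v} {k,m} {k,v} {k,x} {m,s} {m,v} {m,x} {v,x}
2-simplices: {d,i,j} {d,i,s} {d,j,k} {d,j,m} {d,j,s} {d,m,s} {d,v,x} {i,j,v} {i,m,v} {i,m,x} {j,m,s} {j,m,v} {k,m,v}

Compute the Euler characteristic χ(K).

n_0=8 n_1=23 n_2=13
χ=+8−23+13=-2

χ(K)=-2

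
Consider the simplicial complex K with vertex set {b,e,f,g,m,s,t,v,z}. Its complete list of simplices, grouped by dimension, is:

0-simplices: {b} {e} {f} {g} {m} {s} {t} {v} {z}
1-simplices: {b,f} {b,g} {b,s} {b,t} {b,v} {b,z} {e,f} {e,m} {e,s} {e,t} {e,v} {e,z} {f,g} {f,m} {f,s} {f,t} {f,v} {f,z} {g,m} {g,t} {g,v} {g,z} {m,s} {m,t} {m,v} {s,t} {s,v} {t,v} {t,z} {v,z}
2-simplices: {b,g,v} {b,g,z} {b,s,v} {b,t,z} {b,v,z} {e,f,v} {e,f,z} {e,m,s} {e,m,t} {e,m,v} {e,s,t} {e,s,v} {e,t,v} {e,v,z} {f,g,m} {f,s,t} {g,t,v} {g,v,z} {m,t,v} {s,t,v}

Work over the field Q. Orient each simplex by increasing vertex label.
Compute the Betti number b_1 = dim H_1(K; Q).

n_0=9 n_1=30 n_2=20  [Q]
∂1: piv[bf,bg,bs,bt,bv,bz,ef,em] rk=8  ker:es,et,ev,ez,fg,fm,fs,ft,fv,fz,gm,gt,gv,gz,ms,mt,mv,st,sv,tv,tz,vz
∂2: piv[bgv,bgz,bsv,btz,bvz,efv,efz,ems,emt,emv,est,esv,etv,evz,fgm,fst,gtv] rk=17  ker:gvz,mtv,stv
b_1=(30−8)−17=5

b_1=5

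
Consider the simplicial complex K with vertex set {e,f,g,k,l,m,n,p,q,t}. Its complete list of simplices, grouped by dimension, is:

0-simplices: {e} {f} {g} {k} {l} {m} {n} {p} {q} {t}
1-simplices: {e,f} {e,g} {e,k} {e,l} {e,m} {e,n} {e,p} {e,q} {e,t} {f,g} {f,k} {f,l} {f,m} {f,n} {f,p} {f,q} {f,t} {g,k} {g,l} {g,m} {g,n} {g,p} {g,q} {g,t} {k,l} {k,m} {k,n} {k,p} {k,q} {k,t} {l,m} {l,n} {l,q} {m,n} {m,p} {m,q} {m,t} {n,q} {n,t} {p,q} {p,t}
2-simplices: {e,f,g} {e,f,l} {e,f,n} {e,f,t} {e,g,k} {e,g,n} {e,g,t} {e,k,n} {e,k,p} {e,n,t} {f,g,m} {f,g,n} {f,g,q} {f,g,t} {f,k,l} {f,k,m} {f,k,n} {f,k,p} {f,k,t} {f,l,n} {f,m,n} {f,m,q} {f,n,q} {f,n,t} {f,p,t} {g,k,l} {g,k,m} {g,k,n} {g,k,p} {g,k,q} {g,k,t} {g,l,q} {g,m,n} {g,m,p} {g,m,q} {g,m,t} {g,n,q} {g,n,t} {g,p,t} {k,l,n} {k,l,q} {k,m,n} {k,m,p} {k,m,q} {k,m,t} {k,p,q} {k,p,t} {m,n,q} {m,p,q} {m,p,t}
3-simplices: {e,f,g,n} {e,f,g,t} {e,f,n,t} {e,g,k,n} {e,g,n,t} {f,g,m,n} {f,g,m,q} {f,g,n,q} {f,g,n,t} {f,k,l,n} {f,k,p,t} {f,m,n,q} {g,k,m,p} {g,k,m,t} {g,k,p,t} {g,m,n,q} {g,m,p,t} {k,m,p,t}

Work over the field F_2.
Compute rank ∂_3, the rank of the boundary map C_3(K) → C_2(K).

n_0=10 n_1=41 n_2=50 n_3=18  [Z2]
∂1: piv[ef,eg,ek,el,em,en,ep,eq,et] rk=9  ker:fg,fk,fl,fm,fn,fp,fq,ft,gk,gl,gm,gn,gp,gq,gt,kl,km,kn,kp,kq,kt,lm,ln,lq,mn,mp,mq,mt,nq,nt,pq,pt
∂2: piv[efg,efl,efn,eft,egk,egn,egt,ekn,ekp,ent,fgm,fgq,fkl,fkm,fkn,fkp,fkt,fln,fmn,fmq,fnq,fpt,gkl,gkp,gkq,glq,gmp,gmt,kpq] rk=29  ker:fgn,fgt,fnt,gkm,gkn,gkt,gmn,gmq,gnq,gnt,gpt,kln,klq,kmn,kmp,kmq,kmt,kpt,mnq,mpq,mpt
∂3: piv[efgn,efgt,efnt,egkn,egnt,fgmn,fgmq,fgnq,fkln,fkpt,fmnq,gkmp,gkmt,gkpt,gmpt] rk=15  ker:fgnt,gmnq,kmpt
rk∂_3=15

rank∂_3=15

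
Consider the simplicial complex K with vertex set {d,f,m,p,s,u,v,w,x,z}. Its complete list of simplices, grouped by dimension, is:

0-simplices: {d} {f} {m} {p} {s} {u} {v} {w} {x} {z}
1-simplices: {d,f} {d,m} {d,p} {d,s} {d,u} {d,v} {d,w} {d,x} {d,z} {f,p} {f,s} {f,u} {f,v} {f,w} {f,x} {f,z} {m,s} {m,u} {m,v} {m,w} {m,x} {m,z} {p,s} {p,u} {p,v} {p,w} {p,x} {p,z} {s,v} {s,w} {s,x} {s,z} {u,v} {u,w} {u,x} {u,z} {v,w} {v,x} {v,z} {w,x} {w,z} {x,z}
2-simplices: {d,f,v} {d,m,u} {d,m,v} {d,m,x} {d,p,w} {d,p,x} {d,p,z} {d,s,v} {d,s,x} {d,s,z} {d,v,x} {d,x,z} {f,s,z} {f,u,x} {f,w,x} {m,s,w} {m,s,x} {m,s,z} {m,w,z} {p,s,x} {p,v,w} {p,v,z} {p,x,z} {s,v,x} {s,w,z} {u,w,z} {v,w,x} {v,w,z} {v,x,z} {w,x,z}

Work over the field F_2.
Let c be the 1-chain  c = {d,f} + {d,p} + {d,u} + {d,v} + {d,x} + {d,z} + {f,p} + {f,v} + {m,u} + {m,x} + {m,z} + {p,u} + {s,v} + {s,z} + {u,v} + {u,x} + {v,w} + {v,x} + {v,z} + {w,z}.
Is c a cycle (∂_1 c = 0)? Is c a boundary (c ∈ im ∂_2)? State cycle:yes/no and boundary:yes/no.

n_0=10 n_1=42 n_2=30  [Z2]
∂1: piv[df,dm,dp,ds,du,dv,dw,dx,dz] rk=9  ker:fp,fs,fu,fv,fw,fx,fz,ms,mu,mv,mw,mx,mz,ps,pu,pv,pw,px,pz,sv,sw,sx,sz,uv,uw,ux,uz,vw,vx,vz,wx,wz,xz
∂2: piv[dfv,dmu,dmv,dmx,dpw,dpx,dpz,dsv,dsx,dsz,dvx,dxz,fsz,fux,fwx,msw,msx,msz,mwz,psx,pvw,pvz,uwz,vwx,vwz,vxz] rk=26  ker:pxz,svx,swz,wxz
∂1c = {f} + {m} + {p} + {u} + {v} + {z}

cycle:no boundary:no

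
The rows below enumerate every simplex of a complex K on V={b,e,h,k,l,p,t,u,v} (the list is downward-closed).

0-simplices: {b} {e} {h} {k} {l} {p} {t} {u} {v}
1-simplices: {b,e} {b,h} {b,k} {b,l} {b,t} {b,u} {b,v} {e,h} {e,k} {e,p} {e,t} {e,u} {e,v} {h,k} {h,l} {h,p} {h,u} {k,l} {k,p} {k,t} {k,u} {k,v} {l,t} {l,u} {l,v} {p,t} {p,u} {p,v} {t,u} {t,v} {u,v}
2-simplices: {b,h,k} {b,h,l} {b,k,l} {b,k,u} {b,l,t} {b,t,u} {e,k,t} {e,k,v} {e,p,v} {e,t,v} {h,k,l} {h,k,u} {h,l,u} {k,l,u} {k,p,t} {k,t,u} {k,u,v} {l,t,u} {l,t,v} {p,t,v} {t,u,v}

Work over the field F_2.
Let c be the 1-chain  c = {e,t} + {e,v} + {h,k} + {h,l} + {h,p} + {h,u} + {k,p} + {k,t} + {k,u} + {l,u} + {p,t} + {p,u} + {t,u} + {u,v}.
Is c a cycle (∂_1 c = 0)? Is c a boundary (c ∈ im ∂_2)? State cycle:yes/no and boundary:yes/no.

n_0=9 n_1=31 n_2=21  [Z2]
∂1: piv[be,bh,bk,bl,bt,bu,bv,ep] rk=8  ker:eh,ek,et,eu,ev,hk,hl,hp,hu,kl,kp,kt,ku,kv,lt,lu,lv,pt,pu,pv,tu,tv,uv
∂2: piv[bhk,bhl,bkl,bku,blt,btu,ekt,ekv,epv,etv,hku,hlu,kpt,ktu,kuv,ltv,ptv] rk=17  ker:hkl,klu,ltu,tuv
∂1c = 0
c vs im∂2: residual ≠ 0 ⇒ not boundary

cycle:yes boundary:no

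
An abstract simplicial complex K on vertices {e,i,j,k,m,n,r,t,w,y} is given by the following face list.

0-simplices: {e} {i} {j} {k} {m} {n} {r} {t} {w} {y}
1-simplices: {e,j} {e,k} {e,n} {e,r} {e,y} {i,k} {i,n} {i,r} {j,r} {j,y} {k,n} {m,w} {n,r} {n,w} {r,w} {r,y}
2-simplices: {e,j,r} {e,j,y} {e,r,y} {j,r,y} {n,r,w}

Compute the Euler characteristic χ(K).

χ(K)=-1

n_0=10 n_1=16 n_2=5
χ=+10−16+5=-1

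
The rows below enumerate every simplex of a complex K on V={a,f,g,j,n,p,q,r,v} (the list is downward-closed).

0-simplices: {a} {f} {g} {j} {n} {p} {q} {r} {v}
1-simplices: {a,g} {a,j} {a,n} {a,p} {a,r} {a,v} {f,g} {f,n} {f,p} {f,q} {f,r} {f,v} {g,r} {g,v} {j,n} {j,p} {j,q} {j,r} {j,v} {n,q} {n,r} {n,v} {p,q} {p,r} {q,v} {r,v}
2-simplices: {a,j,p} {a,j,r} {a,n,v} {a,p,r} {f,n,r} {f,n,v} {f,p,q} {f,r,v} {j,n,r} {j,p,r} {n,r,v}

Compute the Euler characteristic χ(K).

n_0=9 n_1=26 n_2=11
χ=+9−26+11=-6

χ(K)=-6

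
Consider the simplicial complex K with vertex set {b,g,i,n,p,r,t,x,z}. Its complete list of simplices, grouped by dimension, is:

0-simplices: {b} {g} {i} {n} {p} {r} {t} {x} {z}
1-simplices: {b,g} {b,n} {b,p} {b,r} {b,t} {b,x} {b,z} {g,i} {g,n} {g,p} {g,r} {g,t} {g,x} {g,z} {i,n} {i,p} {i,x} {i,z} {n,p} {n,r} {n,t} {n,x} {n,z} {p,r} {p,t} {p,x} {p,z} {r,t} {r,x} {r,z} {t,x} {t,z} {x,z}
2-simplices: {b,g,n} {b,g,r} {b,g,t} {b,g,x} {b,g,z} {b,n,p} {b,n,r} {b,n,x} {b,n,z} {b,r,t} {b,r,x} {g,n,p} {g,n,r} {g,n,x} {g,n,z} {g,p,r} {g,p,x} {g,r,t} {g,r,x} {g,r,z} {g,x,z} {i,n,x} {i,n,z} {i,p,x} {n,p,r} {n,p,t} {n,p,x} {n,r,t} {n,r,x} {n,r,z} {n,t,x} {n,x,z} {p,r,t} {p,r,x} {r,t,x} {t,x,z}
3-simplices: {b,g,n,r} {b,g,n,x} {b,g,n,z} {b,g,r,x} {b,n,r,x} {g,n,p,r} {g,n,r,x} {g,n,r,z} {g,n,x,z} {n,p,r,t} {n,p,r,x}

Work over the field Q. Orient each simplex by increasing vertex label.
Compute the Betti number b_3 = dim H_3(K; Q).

b_3=1

n_0=9 n_1=33 n_2=36 n_3=11  [Q]
∂1: piv[bg,bn,bp,br,bt,bx,bz,gi] rk=8  ker:gn,gp,gr,gt,gx,gz,in,ip,ix,iz,np,nr,nt,nx,nz,pr,pt,px,pz,rt,rx,rz,tx,tz,xz
∂2: piv[bgn,bgr,bgt,bgx,bgz,bnp,bnr,bnx,bnz,brt,brx,gnp,gpr,gpx,grz,gxz,inx,inz,ipx,npt,nrt,ntx,txz] rk=23  ker:gnr,gnx,gnz,grt,grx,npr,npx,nrx,nrz,nxz,prt,prx,rtx
∂3: piv[bgnr,bgnx,bgnz,bgrx,bnrx,gnpr,gnrz,gnxz,nprt,nprx] rk=10  ker:gnrx
b_3=(11−10)−0=1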